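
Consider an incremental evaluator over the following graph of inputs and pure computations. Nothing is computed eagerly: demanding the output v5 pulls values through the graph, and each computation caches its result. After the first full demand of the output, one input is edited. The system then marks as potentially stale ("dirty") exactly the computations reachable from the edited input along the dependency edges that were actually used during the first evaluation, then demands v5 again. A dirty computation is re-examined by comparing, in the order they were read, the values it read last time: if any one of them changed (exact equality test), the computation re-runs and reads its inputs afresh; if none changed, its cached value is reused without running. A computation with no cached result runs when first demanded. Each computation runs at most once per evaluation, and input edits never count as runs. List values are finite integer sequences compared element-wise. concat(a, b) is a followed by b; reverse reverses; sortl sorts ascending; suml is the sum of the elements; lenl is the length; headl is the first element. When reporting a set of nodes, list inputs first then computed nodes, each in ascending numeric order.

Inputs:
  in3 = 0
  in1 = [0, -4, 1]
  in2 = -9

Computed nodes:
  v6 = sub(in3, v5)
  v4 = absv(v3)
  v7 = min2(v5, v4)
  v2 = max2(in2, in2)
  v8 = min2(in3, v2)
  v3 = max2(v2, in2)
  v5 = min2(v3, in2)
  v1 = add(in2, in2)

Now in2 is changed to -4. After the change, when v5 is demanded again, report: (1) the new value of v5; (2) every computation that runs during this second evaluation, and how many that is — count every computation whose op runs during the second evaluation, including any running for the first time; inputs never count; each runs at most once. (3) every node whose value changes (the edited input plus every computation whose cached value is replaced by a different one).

v5 now evaluates to -4.
Run set: v2, v3, v5 (3 run).
Changed values: in2, v2, v3, v5.

Initial pass — values computed on the first demand:
  v2 = max2(-9, -9) = -9
  v3 = max2(-9, -9) = -9
  v5 = min2(-9, -9) = -9

Second demand — change propagation:
  v2: re-runs because in2 -9->-4; in2 -9->-4; new result -4.
  v3: re-runs because v2 -9->-4; in2 -9->-4; new result -4.
  v5: re-runs because v3 -9->-4; in2 -9->-4; new result -4.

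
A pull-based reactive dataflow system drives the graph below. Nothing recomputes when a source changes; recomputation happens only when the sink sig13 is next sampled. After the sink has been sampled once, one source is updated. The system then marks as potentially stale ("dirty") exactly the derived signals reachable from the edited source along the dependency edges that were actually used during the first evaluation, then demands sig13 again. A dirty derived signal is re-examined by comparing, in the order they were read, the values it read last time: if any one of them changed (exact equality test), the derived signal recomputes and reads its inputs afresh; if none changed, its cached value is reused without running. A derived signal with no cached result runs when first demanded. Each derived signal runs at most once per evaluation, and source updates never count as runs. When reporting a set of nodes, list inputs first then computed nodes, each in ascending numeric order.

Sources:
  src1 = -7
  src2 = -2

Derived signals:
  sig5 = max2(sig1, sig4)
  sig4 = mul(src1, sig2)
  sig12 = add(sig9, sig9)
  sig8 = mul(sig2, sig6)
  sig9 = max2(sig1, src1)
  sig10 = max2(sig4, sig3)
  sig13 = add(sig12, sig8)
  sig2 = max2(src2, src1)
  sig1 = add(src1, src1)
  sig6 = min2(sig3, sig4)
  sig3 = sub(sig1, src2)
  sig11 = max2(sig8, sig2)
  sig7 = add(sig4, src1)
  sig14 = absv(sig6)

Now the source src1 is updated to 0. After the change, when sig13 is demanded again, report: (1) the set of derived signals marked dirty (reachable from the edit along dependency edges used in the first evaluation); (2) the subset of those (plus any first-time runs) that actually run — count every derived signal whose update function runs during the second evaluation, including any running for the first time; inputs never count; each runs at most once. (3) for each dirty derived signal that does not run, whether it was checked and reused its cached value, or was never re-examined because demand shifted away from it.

Marked dirty: sig1, sig2, sig3, sig4, sig6, sig8, sig9, sig12, sig13.
Derived signals that run: sig1, sig2, sig3, sig4, sig6, sig8, sig9, sig12, sig13 — 9 in total.
Every dirty derived signal ran.

First evaluation (everything demanded from the output):
  sig1 = add(-7, -7) = -14
  sig2 = max2(-2, -7) = -2
  sig3 = sub(-14, -2) = -12
  sig4 = mul(-7, -2) = 14
  sig6 = min2(-12, 14) = -12
  sig8 = mul(-2, -12) = 24
  sig9 = max2(-14, -7) = -7
  sig12 = add(-7, -7) = -14
  sig13 = add(-14, 24) = 10

Propagation after the edit:
  sig1: runs — src1 -7->0; src1 -7->0; result 0.
  sig2: runs — src1 -7->0; result 0.
  sig3: runs — sig1 -14->0; result 2.
  sig4: runs — src1 -7->0; sig2 -2->0; result 0.
  sig6: runs — sig3 -12->2; sig4 14->0; result 0.
  sig8: runs — sig2 -2->0; sig6 -12->0; result 0.
  sig9: runs — sig1 -14->0; src1 -7->0; result 0.
  sig12: runs — sig9 -7->0; sig9 -7->0; result 0.
  sig13: runs — sig12 -14->0; sig8 24->0; result 0.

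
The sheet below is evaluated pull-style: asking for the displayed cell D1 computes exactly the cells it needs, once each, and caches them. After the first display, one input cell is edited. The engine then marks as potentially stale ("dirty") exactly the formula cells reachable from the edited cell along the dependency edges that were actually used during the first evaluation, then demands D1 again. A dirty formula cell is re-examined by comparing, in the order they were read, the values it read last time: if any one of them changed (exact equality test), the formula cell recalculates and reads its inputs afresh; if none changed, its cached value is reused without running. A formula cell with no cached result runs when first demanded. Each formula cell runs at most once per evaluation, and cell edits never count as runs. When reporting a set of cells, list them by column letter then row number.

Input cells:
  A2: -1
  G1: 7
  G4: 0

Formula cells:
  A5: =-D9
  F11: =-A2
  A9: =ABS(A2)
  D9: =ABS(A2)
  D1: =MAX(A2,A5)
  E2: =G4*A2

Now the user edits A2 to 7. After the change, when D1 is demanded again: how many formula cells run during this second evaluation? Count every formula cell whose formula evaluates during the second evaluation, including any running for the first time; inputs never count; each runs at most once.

3 formula cells run: A5, D1, D9.

First demand of the output computes:
  D9 = ABS(-1) = 1
  A5 = -(1) = -1
  D1 = MAX(-1, -1) = -1

After the edit, cleaning proceeds:
  D9: a read changed (A2 -1->7) — executes, giving 7.
  A5: a read changed (D9 1->7) — executes, giving -7.
  D1: a read changed (A2 -1->7; A5 -1->-7) — executes, giving 7.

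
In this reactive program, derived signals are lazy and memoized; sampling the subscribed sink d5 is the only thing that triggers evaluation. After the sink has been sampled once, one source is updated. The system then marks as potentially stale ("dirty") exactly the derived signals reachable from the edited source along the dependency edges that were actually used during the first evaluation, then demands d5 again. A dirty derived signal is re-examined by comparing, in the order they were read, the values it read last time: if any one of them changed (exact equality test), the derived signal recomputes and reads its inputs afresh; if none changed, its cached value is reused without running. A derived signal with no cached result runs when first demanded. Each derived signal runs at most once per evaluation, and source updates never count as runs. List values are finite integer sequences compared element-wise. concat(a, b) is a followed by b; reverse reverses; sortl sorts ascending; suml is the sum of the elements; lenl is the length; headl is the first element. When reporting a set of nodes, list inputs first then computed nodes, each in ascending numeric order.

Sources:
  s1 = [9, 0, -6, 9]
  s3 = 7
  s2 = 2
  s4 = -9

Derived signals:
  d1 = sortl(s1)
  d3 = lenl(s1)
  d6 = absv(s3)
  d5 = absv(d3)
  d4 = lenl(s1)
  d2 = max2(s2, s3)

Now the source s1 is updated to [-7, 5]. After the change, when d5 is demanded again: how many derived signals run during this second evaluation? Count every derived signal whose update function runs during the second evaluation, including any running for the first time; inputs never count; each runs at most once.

2 derived signals run: d3, d5.

First demand of the output computes:
  d3 = lenl([9, 0, -6, 9]) = 4
  d5 = absv(4) = 4

After the edit, cleaning proceeds:
  d3: a read changed (s1 [9, 0, -6, 9]->[-7, 5]) — executes, giving 2.
  d5: a read changed (d3 4->2) — executes, giving 2.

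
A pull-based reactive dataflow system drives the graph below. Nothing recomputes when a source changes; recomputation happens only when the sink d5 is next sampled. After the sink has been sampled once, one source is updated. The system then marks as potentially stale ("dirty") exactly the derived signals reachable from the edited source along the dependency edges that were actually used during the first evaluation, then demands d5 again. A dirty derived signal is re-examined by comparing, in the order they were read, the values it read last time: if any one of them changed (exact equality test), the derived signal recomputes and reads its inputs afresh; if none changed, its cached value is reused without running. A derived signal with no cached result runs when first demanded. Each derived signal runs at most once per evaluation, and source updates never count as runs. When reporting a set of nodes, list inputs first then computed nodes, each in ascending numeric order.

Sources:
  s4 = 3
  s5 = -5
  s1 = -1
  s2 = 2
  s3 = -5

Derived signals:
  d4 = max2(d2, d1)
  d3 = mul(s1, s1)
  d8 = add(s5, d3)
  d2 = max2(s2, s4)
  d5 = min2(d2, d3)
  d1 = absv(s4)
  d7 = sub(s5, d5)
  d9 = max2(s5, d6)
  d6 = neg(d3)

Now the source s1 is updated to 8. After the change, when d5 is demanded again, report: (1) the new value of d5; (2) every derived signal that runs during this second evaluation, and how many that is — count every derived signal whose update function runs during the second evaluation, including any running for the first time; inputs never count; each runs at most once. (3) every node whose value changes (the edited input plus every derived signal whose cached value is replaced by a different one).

New value of d5: 3.
Derived signals that run: d3, d5 — 2 in total.
Values that change: s1, d3, d5.

First evaluation (everything demanded from the output):
  d2 = max2(2, 3) = 3
  d3 = mul(-1, -1) = 1
  d5 = min2(3, 1) = 1

Propagation after the edit:
  d3: runs — s1 -1->8; s1 -1->8; result 64.
  d5: runs — d3 1->64; result 3.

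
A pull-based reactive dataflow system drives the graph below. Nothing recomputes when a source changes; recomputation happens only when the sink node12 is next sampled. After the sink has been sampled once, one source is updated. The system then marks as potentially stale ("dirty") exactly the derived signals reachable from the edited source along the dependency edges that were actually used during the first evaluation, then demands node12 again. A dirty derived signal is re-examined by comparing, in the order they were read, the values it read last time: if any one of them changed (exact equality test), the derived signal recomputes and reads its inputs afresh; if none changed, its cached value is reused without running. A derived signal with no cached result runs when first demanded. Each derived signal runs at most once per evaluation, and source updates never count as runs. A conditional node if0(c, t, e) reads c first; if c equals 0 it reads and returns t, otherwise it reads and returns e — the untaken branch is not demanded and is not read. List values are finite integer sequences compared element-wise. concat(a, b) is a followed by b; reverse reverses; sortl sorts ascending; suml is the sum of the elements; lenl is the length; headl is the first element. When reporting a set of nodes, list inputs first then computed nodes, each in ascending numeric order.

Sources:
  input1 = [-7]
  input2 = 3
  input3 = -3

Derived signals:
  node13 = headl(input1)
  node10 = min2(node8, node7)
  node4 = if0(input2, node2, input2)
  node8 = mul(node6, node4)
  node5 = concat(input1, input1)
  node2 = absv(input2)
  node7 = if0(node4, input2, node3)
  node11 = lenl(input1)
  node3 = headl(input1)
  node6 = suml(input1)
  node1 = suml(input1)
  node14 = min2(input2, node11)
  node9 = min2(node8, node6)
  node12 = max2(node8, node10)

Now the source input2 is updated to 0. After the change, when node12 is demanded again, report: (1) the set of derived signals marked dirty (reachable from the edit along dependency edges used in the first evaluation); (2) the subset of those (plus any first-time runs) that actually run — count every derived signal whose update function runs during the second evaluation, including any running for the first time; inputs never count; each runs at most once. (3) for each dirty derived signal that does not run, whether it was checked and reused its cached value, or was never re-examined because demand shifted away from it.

Marked dirty: node4, node7, node8, node10, node12.
Derived signals that run: node2, node4, node7, node8, node10, node12 — 6 in total.
Every dirty derived signal ran.
Key observation: a condition flipped, so demand reaches new nodes — node2 runs for the first time.

First evaluation (everything demanded from the output):
  node3 = headl([-7]) = -7
  node4 = if0(input2=3 -> else branch input2) = 3
  node6 = suml([-7]) = -7
  node7 = if0(node4=3 -> else branch node3) = -7
  node8 = mul(-7, 3) = -21
  node10 = min2(-21, -7) = -21
  node12 = max2(-21, -21) = -21

Propagation after the edit:
  node2: demanded for the first time — runs, produces 0.
  node4: runs — input2 3->0; input2 3->0; result 0.
  node7: runs — node4 3->0; result 0.
  node8: runs — node4 3->0; result 0.
  node10: runs — node8 -21->0; node7 -7->0; result 0.
  node12: runs — node8 -21->0; node10 -21->0; result 0.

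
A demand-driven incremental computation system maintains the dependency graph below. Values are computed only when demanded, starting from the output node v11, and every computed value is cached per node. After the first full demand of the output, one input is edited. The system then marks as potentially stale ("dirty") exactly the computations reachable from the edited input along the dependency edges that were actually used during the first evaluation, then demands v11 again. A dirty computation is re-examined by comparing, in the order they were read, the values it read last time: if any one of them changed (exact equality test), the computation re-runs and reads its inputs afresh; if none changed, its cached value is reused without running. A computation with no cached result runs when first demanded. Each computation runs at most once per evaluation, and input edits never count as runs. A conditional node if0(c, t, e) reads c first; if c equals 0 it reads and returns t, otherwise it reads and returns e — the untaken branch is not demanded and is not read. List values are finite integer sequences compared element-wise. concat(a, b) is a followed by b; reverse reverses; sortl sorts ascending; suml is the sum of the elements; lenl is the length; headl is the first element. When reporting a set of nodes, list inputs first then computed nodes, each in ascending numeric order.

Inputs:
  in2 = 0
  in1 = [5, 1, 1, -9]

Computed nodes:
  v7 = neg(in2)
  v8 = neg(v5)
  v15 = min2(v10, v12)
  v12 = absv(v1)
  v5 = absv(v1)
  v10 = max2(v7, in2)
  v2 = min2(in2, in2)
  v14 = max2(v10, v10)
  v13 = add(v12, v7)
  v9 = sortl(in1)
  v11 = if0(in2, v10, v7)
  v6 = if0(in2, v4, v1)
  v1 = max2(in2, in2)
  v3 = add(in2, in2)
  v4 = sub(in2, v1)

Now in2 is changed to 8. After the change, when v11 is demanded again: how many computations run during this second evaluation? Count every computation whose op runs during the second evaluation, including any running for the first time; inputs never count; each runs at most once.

First evaluation (everything demanded from the output):
  v7 = neg(0) = 0
  v10 = max2(0, 0) = 0
  v11 = if0(in2=0 -> then branch v10) = 0

Propagation after the edit:
  v7: runs — in2 0->8; result -8.
  v10: marked dirty but never re-examined — demand shifted away from it.
  v11: runs — in2 0->8; result -8.

Key observation: a condition flipped, so demand moved to the other branch — v10 is never re-examined.

Computations that run: v7, v11 — 2 in total.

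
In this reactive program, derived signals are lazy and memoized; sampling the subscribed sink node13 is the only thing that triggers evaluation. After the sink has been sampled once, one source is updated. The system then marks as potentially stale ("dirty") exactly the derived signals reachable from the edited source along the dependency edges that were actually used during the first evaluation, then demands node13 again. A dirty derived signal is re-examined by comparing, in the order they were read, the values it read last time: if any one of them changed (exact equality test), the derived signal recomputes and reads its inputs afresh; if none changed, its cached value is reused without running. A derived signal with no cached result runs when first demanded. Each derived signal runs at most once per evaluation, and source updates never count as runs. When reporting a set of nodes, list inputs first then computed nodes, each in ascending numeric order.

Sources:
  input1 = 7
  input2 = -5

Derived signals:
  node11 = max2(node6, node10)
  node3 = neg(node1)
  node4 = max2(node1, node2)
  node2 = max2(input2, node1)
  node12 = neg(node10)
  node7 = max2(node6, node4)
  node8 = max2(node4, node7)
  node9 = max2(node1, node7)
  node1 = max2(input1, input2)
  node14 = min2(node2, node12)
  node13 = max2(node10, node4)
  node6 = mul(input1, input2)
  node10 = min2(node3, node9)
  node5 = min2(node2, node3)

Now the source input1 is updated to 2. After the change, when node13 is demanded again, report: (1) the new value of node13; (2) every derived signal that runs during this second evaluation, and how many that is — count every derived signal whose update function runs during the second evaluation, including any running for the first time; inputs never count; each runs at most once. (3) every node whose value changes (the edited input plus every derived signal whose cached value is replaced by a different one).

Demanding node13 again yields 2.
9 derived signals run: node1, node2, node3, node4, node6, node7, node9, node10, node13.
The nodes whose values change: input1, node1, node2, node3, node4, node6, node7, node9, node10, node13.

First demand of the output computes:
  node1 = max2(7, -5) = 7
  node2 = max2(-5, 7) = 7
  node3 = neg(7) = -7
  node4 = max2(7, 7) = 7
  node6 = mul(7, -5) = -35
  node7 = max2(-35, 7) = 7
  node9 = max2(7, 7) = 7
  node10 = min2(-7, 7) = -7
  node13 = max2(-7, 7) = 7

After the edit, cleaning proceeds:
  node1: a read changed (input1 7->2) — executes, giving 2.
  node2: a read changed (node1 7->2) — executes, giving 2.
  node3: a read changed (node1 7->2) — executes, giving -2.
  node4: a read changed (node1 7->2; node2 7->2) — executes, giving 2.
  node6: a read changed (input1 7->2) — executes, giving -10.
  node7: a read changed (node6 -35->-10; node4 7->2) — executes, giving 2.
  node9: a read changed (node1 7->2; node7 7->2) — executes, giving 2.
  node10: a read changed (node3 -7->-2; node9 7->2) — executes, giving -2.
  node13: a read changed (node10 -7->-2; node4 7->2) — executes, giving 2.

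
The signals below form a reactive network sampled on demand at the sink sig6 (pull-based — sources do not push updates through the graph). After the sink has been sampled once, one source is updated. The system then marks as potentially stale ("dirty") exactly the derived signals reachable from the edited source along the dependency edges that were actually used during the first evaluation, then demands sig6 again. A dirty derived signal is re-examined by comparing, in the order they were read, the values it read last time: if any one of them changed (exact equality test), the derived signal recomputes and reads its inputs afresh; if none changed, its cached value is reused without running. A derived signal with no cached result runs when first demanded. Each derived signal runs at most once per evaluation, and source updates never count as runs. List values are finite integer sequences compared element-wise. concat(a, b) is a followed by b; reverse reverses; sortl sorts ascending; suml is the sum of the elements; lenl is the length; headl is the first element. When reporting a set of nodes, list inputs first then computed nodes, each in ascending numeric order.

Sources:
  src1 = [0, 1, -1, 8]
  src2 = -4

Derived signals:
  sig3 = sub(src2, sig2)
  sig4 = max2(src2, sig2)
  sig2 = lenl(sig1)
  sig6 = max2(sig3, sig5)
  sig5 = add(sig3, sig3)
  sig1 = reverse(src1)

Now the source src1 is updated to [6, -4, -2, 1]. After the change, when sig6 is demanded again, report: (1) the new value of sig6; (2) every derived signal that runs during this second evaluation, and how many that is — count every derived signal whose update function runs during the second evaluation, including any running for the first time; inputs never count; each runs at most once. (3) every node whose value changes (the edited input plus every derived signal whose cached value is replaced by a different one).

Initial pass — values computed on the first demand:
  sig1 = reverse([0, 1, -1, 8]) = [8, -1, 1, 0]
  sig2 = lenl([8, -1, 1, 0]) = 4
  sig3 = sub(-4, 4) = -8
  sig5 = add(-8, -8) = -16
  sig6 = max2(-8, -16) = -8

Second demand — change propagation:
  sig1: re-runs because src1 [0, 1, -1, 8]->[6, -4, -2, 1]; new result [1, -2, -4, 6].
  sig2: re-runs because sig1 [8, -1, 1, 0]->[1, -2, -4, 6]; new result 4 (unchanged).
  sig3: re-examined; everything it read last time is the same (src2 unchanged, sig2 unchanged) — cache -8 kept, no run.
  sig5: re-examined; everything it read last time is the same (sig3 unchanged, sig3 unchanged) — cache -16 kept, no run.
  sig6: re-examined; everything it read last time is the same (sig3 unchanged, sig5 unchanged) — cache -8 kept, no run.

The important point: sig2 recomputes to an identical value, and the output ends up unchanged.

sig6 now evaluates to -8.
Run set: sig1, sig2 (2 run).
Changed values: src1, sig1.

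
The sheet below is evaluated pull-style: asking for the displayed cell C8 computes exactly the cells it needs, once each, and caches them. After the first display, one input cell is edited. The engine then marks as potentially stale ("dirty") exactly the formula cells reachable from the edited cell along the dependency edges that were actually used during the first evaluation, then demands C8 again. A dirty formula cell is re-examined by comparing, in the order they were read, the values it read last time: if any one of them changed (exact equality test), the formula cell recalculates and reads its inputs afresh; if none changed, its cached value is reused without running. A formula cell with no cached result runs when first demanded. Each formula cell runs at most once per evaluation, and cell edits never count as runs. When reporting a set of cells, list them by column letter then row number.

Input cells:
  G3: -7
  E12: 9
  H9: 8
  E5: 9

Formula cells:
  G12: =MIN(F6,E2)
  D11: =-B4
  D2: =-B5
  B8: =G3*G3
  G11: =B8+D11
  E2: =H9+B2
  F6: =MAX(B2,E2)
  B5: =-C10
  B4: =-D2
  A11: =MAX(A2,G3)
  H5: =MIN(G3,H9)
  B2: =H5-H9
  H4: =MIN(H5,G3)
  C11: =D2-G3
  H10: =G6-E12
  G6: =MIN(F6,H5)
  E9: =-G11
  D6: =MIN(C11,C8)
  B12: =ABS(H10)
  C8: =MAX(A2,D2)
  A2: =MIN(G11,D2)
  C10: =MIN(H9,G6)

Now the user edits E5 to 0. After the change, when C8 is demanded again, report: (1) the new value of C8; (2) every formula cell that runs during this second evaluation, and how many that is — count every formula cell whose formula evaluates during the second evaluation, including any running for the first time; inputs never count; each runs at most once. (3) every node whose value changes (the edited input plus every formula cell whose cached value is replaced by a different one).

Demanding C8 again yields -7.
0 formula cells run: none.
The nodes whose values change: E5.
Note the shortcut — nothing in the graph depends on E5 at all, so no recomputation happens.

First demand of the output computes:
  B8 = -7 * -7 = 49
  H5 = MIN(-7, 8) = -7
  B2 = -7 - 8 = -15
  E2 = 8 + -15 = -7
  F6 = MAX(-15, -7) = -7
  G6 = MIN(-7, -7) = -7
  C10 = MIN(8, -7) = -7
  B5 = -(-7) = 7
  D2 = -(7) = -7
  B4 = -(-7) = 7
  D11 = -(7) = -7
  G11 = 49 + -7 = 42
  A2 = MIN(42, -7) = -7
  C8 = MAX(-7, -7) = -7

After the edit, cleaning proceeds:
  no node depends on E5 at all; the second demand re-runs nothing.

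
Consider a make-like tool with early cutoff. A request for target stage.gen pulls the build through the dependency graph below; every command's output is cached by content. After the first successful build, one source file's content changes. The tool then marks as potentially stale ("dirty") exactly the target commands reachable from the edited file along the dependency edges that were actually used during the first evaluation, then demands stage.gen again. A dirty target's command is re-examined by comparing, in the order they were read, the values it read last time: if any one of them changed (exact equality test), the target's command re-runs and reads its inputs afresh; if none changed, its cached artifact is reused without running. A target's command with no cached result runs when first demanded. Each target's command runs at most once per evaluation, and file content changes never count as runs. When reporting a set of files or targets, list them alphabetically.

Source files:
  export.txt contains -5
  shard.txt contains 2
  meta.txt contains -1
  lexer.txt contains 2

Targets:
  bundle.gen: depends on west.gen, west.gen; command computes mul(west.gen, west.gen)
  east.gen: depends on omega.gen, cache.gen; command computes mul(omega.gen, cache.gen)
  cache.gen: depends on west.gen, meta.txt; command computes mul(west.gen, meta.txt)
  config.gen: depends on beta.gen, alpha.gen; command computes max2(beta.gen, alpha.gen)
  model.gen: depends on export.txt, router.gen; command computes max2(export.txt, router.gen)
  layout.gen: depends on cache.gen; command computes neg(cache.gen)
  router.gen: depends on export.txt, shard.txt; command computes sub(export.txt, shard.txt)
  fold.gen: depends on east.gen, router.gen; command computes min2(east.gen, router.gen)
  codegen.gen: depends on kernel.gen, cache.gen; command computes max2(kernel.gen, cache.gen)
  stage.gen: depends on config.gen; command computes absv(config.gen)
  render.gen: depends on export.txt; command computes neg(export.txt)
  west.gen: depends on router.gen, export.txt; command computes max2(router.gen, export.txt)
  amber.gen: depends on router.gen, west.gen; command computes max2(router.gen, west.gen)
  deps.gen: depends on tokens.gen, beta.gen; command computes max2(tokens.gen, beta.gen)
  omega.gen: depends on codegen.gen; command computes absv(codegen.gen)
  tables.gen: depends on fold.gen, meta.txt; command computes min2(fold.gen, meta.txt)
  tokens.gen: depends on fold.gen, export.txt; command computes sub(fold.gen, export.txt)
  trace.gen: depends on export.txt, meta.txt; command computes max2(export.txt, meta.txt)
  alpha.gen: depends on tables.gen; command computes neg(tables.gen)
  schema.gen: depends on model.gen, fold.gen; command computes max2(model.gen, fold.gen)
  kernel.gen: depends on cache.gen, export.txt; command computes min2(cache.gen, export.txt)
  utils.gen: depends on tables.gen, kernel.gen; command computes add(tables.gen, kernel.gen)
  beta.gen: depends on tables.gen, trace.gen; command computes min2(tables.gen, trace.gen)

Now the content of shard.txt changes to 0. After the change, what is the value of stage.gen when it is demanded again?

First demand of the output computes:
  router.gen = sub(-5, 2) = -7
  trace.gen = max2(-5, -1) = -1
  west.gen = max2(-7, -5) = -5
  cache.gen = mul(-5, -1) = 5
  kernel.gen = min2(5, -5) = -5
  codegen.gen = max2(-5, 5) = 5
  omega.gen = absv(5) = 5
  east.gen = mul(5, 5) = 25
  fold.gen = min2(25, -7) = -7
  tables.gen = min2(-7, -1) = -7
  alpha.gen = neg(-7) = 7
  beta.gen = min2(-7, -1) = -7
  config.gen = max2(-7, 7) = 7
  stage.gen = absv(7) = 7

After the edit, cleaning proceeds:
  router.gen: a read changed (shard.txt 2->0) — executes, giving -5.
  west.gen: a read changed (router.gen -7->-5) — executes, giving -5 — identical to its old value.
  cache.gen: dirty, but its reads are unchanged (west.gen unchanged, meta.txt unchanged); cached 5 stands.
  kernel.gen: dirty, but its reads are unchanged (cache.gen unchanged, export.txt unchanged); cached -5 stands.
  codegen.gen: dirty, but its reads are unchanged (kernel.gen unchanged, cache.gen unchanged); cached 5 stands.
  omega.gen: dirty, but its reads are unchanged (codegen.gen unchanged); cached 5 stands.
  east.gen: dirty, but its reads are unchanged (omega.gen unchanged, cache.gen unchanged); cached 25 stands.
  fold.gen: a read changed (router.gen -7->-5) — executes, giving -5.
  tables.gen: a read changed (fold.gen -7->-5) — executes, giving -5.
  alpha.gen: a read changed (tables.gen -7->-5) — executes, giving 5.
  beta.gen: a read changed (tables.gen -7->-5) — executes, giving -5.
  config.gen: a read changed (beta.gen -7->-5; alpha.gen 7->5) — executes, giving 5.
  stage.gen: a read changed (config.gen 7->5) — executes, giving 5.

Note where the cutoff bites: cache.gen is checked, finds nothing changed, and keeps its cache.

Demanding stage.gen again yields 5.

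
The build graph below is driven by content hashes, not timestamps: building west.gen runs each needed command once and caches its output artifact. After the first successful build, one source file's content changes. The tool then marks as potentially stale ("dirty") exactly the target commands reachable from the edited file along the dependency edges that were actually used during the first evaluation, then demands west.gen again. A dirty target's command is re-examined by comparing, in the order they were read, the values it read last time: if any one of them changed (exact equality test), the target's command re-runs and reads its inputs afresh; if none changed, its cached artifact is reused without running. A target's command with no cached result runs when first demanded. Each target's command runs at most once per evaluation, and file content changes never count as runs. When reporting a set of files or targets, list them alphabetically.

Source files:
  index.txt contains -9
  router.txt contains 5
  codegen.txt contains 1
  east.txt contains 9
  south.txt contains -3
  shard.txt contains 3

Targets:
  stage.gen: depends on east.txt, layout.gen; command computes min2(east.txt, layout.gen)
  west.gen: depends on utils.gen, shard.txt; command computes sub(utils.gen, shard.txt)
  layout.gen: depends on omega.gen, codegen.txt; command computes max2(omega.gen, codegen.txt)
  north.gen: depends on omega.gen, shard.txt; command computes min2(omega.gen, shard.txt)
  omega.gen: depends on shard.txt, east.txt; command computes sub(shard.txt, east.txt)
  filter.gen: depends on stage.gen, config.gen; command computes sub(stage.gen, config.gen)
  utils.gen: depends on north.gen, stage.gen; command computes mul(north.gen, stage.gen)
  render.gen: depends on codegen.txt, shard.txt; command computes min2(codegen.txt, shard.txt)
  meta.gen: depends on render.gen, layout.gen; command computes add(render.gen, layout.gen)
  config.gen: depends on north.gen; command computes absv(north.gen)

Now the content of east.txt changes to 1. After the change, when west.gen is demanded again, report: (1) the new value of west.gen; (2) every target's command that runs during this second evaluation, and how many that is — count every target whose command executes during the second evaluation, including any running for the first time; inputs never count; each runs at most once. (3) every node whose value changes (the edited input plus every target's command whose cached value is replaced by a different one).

west.gen now evaluates to -1.
Run set: layout.gen, north.gen, omega.gen, stage.gen, utils.gen, west.gen (6 run).
Changed values: east.txt, layout.gen, north.gen, omega.gen, utils.gen, west.gen.

Initial pass — values computed on the first demand:
  omega.gen = sub(3, 9) = -6
  layout.gen = max2(-6, 1) = 1
  north.gen = min2(-6, 3) = -6
  stage.gen = min2(9, 1) = 1
  utils.gen = mul(-6, 1) = -6
  west.gen = sub(-6, 3) = -9

Second demand — change propagation:
  omega.gen: re-runs because east.txt 9->1; new result 2.
  layout.gen: re-runs because omega.gen -6->2; new result 2.
  north.gen: re-runs because omega.gen -6->2; new result 2.
  stage.gen: re-runs because east.txt 9->1; layout.gen 1->2; new result 1 (unchanged).
  utils.gen: re-runs because north.gen -6->2; new result 2.
  west.gen: re-runs because utils.gen -6->2; new result -1.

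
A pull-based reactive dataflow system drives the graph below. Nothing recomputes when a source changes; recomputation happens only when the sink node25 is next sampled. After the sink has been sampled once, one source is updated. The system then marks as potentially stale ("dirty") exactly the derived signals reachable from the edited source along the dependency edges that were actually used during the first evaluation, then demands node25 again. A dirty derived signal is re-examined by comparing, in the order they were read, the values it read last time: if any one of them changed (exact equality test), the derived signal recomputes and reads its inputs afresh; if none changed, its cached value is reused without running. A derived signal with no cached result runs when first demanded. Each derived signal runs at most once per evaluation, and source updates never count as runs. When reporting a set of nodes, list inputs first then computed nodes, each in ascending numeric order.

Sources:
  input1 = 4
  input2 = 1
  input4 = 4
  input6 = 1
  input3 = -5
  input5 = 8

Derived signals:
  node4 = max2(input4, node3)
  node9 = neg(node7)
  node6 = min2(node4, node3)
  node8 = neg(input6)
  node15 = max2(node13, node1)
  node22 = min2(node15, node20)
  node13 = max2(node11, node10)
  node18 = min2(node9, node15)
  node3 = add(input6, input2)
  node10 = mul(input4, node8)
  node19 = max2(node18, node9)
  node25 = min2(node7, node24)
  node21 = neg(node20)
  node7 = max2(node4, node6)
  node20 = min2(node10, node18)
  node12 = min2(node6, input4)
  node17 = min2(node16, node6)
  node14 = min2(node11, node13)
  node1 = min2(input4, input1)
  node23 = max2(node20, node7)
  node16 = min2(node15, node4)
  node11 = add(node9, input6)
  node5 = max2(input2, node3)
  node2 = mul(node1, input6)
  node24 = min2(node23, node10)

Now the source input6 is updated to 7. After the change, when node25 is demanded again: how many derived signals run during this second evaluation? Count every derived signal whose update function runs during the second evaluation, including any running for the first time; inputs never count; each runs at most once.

First evaluation (everything demanded from the output):
  node1 = min2(4, 4) = 4
  node3 = add(1, 1) = 2
  node4 = max2(4, 2) = 4
  node6 = min2(4, 2) = 2
  node7 = max2(4, 2) = 4
  node8 = neg(1) = -1
  node9 = neg(4) = -4
  node10 = mul(4, -1) = -4
  node11 = add(-4, 1) = -3
  node13 = max2(-3, -4) = -3
  node15 = max2(-3, 4) = 4
  node18 = min2(-4, 4) = -4
  node20 = min2(-4, -4) = -4
  node23 = max2(-4, 4) = 4
  node24 = min2(4, -4) = -4
  node25 = min2(4, -4) = -4

Propagation after the edit:
  node3: runs — input6 1->7; result 8.
  node4: runs — node3 2->8; result 8.
  node6: runs — node4 4->8; node3 2->8; result 8.
  node7: runs — node4 4->8; node6 2->8; result 8.
  node8: runs — input6 1->7; result -7.
  node9: runs — node7 4->8; result -8.
  node10: runs — node8 -1->-7; result -28.
  node11: runs — node9 -4->-8; input6 1->7; result -1.
  node13: runs — node11 -3->-1; node10 -4->-28; result -1.
  node15: runs — node13 -3->-1; result 4 (same value as before).
  node18: runs — node9 -4->-8; result -8.
  node20: runs — node10 -4->-28; node18 -4->-8; result -28.
  node23: runs — node20 -4->-28; node7 4->8; result 8.
  node24: runs — node23 4->8; node10 -4->-28; result -28.
  node25: runs — node7 4->8; node24 -4->-28; result -28.

Derived signals that run: node3, node4, node6, node7, node8, node9, node10, node11, node13, node15, node18, node20, node23, node24, node25 — 15 in total.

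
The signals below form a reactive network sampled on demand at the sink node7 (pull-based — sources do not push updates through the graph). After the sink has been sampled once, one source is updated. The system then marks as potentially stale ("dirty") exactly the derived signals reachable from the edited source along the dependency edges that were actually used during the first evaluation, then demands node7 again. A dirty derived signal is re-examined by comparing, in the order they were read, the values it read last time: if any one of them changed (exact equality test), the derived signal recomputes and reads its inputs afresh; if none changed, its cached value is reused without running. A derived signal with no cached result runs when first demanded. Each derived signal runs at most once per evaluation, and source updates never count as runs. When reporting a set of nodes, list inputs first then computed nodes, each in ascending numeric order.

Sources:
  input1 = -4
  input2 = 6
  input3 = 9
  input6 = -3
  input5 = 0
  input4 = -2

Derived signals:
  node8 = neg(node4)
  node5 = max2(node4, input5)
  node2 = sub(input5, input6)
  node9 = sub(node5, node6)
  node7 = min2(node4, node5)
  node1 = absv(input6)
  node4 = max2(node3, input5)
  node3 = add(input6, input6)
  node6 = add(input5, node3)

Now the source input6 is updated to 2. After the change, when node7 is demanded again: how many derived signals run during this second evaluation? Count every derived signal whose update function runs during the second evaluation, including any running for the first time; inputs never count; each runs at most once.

Initial pass — values computed on the first demand:
  node3 = add(-3, -3) = -6
  node4 = max2(-6, 0) = 0
  node5 = max2(0, 0) = 0
  node7 = min2(0, 0) = 0

Second demand — change propagation:
  node3: re-runs because input6 -3->2; input6 -3->2; new result 4.
  node4: re-runs because node3 -6->4; new result 4.
  node5: re-runs because node4 0->4; new result 4.
  node7: re-runs because node4 0->4; node5 0->4; new result 4.

Run set: node3, node4, node5, node7 (4 run).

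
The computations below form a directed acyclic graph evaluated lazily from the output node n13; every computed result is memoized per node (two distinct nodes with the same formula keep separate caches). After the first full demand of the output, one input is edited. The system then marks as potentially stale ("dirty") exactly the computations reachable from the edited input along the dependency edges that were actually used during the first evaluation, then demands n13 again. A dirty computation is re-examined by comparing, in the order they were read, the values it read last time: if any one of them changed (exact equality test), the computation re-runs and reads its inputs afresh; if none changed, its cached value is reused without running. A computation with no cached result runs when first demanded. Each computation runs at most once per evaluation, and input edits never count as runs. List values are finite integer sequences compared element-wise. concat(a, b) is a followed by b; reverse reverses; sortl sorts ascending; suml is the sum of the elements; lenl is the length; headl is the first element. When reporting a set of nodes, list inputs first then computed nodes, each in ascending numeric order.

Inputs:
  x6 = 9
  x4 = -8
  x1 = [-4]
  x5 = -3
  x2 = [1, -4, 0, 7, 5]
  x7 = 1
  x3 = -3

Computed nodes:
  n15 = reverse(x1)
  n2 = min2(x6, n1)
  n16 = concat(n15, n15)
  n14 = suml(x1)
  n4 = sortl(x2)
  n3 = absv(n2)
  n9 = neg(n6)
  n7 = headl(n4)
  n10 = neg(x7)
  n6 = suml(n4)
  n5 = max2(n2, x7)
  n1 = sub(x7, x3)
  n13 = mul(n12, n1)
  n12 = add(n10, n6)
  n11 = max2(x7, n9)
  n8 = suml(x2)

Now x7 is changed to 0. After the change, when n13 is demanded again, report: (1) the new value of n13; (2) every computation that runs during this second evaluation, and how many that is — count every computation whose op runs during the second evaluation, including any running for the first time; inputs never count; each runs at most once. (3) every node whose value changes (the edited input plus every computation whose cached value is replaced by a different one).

Demanding n13 again yields 27.
4 computations run: n1, n10, n12, n13.
The nodes whose values change: x7, n1, n10, n12, n13.

First demand of the output computes:
  n1 = sub(1, -3) = 4
  n4 = sortl([1, -4, 0, 7, 5]) = [-4, 0, 1, 5, 7]
  n6 = suml([-4, 0, 1, 5, 7]) = 9
  n10 = neg(1) = -1
  n12 = add(-1, 9) = 8
  n13 = mul(8, 4) = 32

After the edit, cleaning proceeds:
  n1: a read changed (x7 1->0) — executes, giving 3.
  n10: a read changed (x7 1->0) — executes, giving 0.
  n12: a read changed (n10 -1->0) — executes, giving 9.
  n13: a read changed (n12 8->9; n1 4->3) — executes, giving 27.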